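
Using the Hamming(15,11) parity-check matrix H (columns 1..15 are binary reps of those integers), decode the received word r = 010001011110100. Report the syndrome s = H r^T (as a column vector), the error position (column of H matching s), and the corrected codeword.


s = (1, 0, 0, 1)^T, error position = 9, corrected codeword c = 010001010110100

Compute s = H r^T mod 2 one row at a time:
  s_1 = 1 + 1 + 1 + 1 + 0 + 1 + 0 + 0 = 5 ≡ 1 (mod 2).
  s_2 = 0 + 0 + 1 + 0 + 0 + 1 + 0 + 0 = 2 ≡ 0 (mod 2).
  s_3 = 1 + 0 + 1 + 0 + 1 + 1 + 0 + 0 = 4 ≡ 0 (mod 2).
  s_4 = 0 + 0 + 0 + 0 + 1 + 1 + 1 + 0 = 3 ≡ 1 (mod 2).
s = (1, 0, 0, 1)^T — this equals column 9 of H (binary 1001), so error is at position 9.
Correct: flip bit 9 of r = 010001011110100 to get c = 010001010110100.


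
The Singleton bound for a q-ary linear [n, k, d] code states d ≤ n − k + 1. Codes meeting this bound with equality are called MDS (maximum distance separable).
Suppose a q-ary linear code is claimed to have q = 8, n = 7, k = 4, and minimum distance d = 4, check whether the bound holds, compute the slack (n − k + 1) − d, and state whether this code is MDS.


Singleton RHS = n − k + 1 = 4, slack = 0, bound satisfied, MDS.

Singleton bound: d ≤ n − k + 1.
Here n = 7, k = 4, so n − k + 1 = 4.
Given d = 4, check d ≤ 4: YES.
Slack = (n − k + 1) − d = 0.
The code is MDS (slack = 0).
Description: the claimed parameters are [7, 4, 4]_8; such a code would be MDS (meets Singleton bound).


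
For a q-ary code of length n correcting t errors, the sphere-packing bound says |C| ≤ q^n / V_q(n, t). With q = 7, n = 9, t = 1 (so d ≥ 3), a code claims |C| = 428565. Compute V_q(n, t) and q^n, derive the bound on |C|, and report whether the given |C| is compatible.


V_q(n, t) = 55, q^n = 40353607, Hamming bound = 733701, |C| = 428565 ≤ bound (satisfied).

Step 1: Compute V_q(n, t) = Σ_{j=0}^1 C(n, j) (q−1)^j.
  j = 0: C(9,0)·(6)^0 = 1·1 = 1.
  j = 1: C(9,1)·(6)^1 = 9·6 = 54.
  V_q(n, t) = 1 + 54 = 55.
Step 2: q^n = 7^9 = 40353607.
Step 3: Hamming bound ⌊q^n / V_q(n,t)⌋ = ⌊40353607/55⌋ = 733701.
Step 4: Compare |C| = 428565 to 733701: satisfied.
The claimed |C| lies below the Hamming bound.


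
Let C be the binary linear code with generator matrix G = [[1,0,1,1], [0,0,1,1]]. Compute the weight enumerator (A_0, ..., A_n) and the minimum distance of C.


Weight distribution: A_0 = 1, A_1 = 1, A_2 = 1, A_3 = 1. Minimum distance d = 1.

Enumerate all 2^2 = 4 messages m ∈ F_2^2.
For each, compute codeword c = mG in F_2^4, then tally its weight.
  m = 00 → c = 0000, weight = 0.
  m = 10 → c = 1011, weight = 3.
  m = 01 → c = 0011, weight = 2.
  m = 11 → c = 1000, weight = 1.
Tally weights:
  weight 0: 1 codewords.
  weight 1: 1 codewords.
  weight 2: 1 codewords.
  weight 3: 1 codewords.
Minimum distance d = smallest w > 0 with A_w > 0 = 1.
Sanity: Σ A_w = 4 = 2^2 = 4 ✓.


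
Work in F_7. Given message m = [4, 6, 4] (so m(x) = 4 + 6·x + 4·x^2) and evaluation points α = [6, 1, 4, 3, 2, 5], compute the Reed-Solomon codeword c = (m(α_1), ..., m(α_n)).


c = [2, 0, 1, 2, 4, 1]

Message polynomial: m(x) = 4 + 6·x + 4·x^2 (mod 7).
For each evaluation point α_i, compute m(α_i) mod 7:
  α_1 = 6: Horner steps 4 → 2 → 2, so m(6) = 2.
  α_2 = 1: Horner steps 4 → 3 → 0, so m(1) = 0.
  α_3 = 4: Horner steps 4 → 1 → 1, so m(4) = 1.
  α_4 = 3: Horner steps 4 → 4 → 2, so m(3) = 2.
  α_5 = 2: Horner steps 4 → 0 → 4, so m(2) = 4.
  α_6 = 5: Horner steps 4 → 5 → 1, so m(5) = 1.
Codeword c = [2, 0, 1, 2, 4, 1] ∈ F_7^6.


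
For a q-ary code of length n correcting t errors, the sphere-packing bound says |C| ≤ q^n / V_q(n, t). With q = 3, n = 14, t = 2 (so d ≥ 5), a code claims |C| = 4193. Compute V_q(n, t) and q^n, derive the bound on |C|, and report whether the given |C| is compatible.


V_q(n, t) = 393, q^n = 4782969, Hamming bound = 12170, |C| = 4193 ≤ bound (satisfied).

Step 1: Compute V_q(n, t) = Σ_{j=0}^2 C(n, j) (q−1)^j.
  j = 0: C(14,0)·(2)^0 = 1·1 = 1.
  j = 1: C(14,1)·(2)^1 = 14·2 = 28.
  j = 2: C(14,2)·(2)^2 = 91·4 = 364.
  V_q(n, t) = 1 + 28 + 364 = 393.
Step 2: q^n = 3^14 = 4782969.
Step 3: Hamming bound ⌊q^n / V_q(n,t)⌋ = ⌊4782969/393⌋ = 12170.
Step 4: Compare |C| = 4193 to 12170: satisfied.
The claimed |C| lies below the Hamming bound.


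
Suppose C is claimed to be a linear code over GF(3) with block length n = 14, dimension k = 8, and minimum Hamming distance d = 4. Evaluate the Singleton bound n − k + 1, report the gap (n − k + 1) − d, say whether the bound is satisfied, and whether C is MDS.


Singleton RHS = n − k + 1 = 7, slack = 3, bound satisfied, not MDS.

Singleton bound: d ≤ n − k + 1.
Here n = 14, k = 8, so n − k + 1 = 7.
Given d = 4, check d ≤ 7: YES.
Slack = (n − k + 1) − d = 3.
The code is NOT MDS (slack = 3 > 0).
Description: the claimed parameters are [14, 8, 4]_3; such a code would be non-MDS.


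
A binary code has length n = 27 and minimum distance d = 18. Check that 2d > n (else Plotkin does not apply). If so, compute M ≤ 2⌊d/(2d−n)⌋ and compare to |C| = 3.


Plotkin bound M ≤ 4; given |C| = 3 ≤ bound (satisfied).

Check applicability: 2d = 36, n = 27.
2d − n = 9 > 0, so Plotkin applies.
Compute d/(2d−n) = 18/9 ≈ 2.0000.
⌊d/(2d−n)⌋ = 2.
Plotkin bound: M ≤ 2·2 = 4.
Given |C| = 3, check: satisfied.
This |C| is below the Plotkin bound.


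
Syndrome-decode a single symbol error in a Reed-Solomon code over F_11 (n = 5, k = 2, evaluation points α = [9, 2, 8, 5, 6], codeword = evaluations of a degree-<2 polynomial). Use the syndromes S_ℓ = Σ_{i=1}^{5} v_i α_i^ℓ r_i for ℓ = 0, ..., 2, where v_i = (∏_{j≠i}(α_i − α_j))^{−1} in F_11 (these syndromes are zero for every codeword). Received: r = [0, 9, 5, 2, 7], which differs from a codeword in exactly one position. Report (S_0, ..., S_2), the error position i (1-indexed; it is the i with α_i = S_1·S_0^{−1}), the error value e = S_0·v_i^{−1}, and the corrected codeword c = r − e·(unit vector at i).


S = (4, 10, 3), error at position 3, error magnitude e = 10, c = [0, 9, 6, 2, 7].

Step 1: column multipliers v_i = (∏_{j≠i}(α_i − α_j))^{−1} mod 11.
  i = 1 (α = 9): (9−2)(9−8)(9−5)(9−6) = 7·1·4·3 = 84 ≡ 7, so v_1 = 7^{−1} = 8 (mod 11).
  i = 2 (α = 2): (2−9)(2−8)(2−5)(2−6) = (−7)·(−6)·(−3)·(−4) = 504 ≡ 9, so v_2 = 9^{−1} = 5 (mod 11).
  i = 3 (α = 8): (8−9)(8−2)(8−5)(8−6) = (−1)·6·3·2 = −36 ≡ 8, so v_3 = 8^{−1} = 7 (mod 11).
  i = 4 (α = 5): (5−9)(5−2)(5−8)(5−6) = (−4)·3·(−3)·(−1) = −36 ≡ 8, so v_4 = 8^{−1} = 7 (mod 11).
  i = 5 (α = 6): (6−9)(6−2)(6−8)(6−5) = (−3)·4·(−2)·1 = 24 ≡ 2, so v_5 = 2^{−1} = 6 (mod 11).
  v = [8, 5, 7, 7, 6].
Step 2: syndromes of r = [0, 9, 5, 2, 7] (all sums mod 11).
  S_0 = Σ v_i r_i = 8·0 + 5·9 + 7·5 + 7·2 + 6·7 = 136 ≡ 4.
  S_1 = Σ v_i α_i r_i = 8·9·0 + 5·2·9 + 7·8·5 + 7·5·2 + 6·6·7 = 692 ≡ 10.
  α_i^2 mod 11 = [4, 4, 9, 3, 3].
  S_2 = Σ v_i α_i^2 r_i = 8·4·0 + 5·4·9 + 7·9·5 + 7·3·2 + 6·3·7 = 663 ≡ 3.
  S = (4, 10, 3) ≠ 0, so r is not a codeword (an error is present).
Step 3: locate the error. For a single error e at position i, S_ℓ = v_i·e·α_i^ℓ, so α_err = S_1/S_0.
  S_0^{−1} = 4^{−1} = 3 (mod 11), so α_err = 10·3 = 30 ≡ 8 = α_3. Error position i = 3.
  Consistency check: S_2/S_1 = 3·10 = 30 ≡ 8 = α_err ✓ (single-error assumption holds).
Step 4: error magnitude e = S_0/v_3 = S_0·∏_{j≠3}(α_3 − α_j) = 4·8 = 32 ≡ 10 (mod 11).
Step 5: correct position 3: c_3 = r_3 − e = 5 − 10 ≡ 6 (mod 11). Hence c = [0, 9, 6, 2, 7].
  Check: interpolating c through the α_i gives m(x) = 10 + 5·x (degree < 2) with m(α_i) = c_i for every i, so c is indeed a codeword.


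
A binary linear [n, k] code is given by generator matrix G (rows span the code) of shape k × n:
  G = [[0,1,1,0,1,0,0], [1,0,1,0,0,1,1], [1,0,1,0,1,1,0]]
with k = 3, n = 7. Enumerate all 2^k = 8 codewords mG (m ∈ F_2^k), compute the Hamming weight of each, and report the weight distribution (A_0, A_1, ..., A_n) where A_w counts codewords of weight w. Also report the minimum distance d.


Weight distribution: A_0 = 1, A_2 = 1, A_3 = 3, A_4 = 2, A_5 = 1. Minimum distance d = 2.

Enumerate all 2^3 = 8 messages m ∈ F_2^3.
For each, compute codeword c = mG in F_2^7, then tally its weight.
  m = 000 → c = 0000000, weight = 0.
  m = 100 → c = 0110100, weight = 3.
  m = 010 → c = 1010011, weight = 4.
  m = 110 → c = 1100111, weight = 5.
  m = 001 → c = 1010110, weight = 4.
  m = 101 → c = 1100010, weight = 3.
  m = 011 → c = 0000101, weight = 2.
  m = 111 → c = 0110001, weight = 3.
Tally weights:
  weight 0: 1 codewords.
  weight 2: 1 codewords.
  weight 3: 3 codewords.
  weight 4: 2 codewords.
  weight 5: 1 codewords.
Minimum distance d = smallest w > 0 with A_w > 0 = 2.
Sanity: Σ A_w = 8 = 2^3 = 8 ✓.


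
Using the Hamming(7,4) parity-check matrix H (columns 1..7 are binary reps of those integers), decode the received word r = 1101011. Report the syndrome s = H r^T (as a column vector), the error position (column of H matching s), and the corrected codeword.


s = (1, 1, 0)^T, error position = 6, corrected codeword c = 1101001

Compute s = H r^T mod 2 one row at a time:
  s_1 = 1 + 0 + 1 + 1 = 3 ≡ 1 (mod 2).
  s_2 = 1 + 0 + 1 + 1 = 3 ≡ 1 (mod 2).
  s_3 = 1 + 0 + 0 + 1 = 2 ≡ 0 (mod 2).
s = (1, 1, 0)^T — this equals column 6 of H (binary 110), so error is at position 6.
Correct: flip bit 6 of r = 1101011 to get c = 1101001.


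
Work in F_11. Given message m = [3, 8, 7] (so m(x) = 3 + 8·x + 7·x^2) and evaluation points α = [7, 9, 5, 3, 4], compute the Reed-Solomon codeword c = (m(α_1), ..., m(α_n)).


c = [6, 4, 9, 2, 4]

Message polynomial: m(x) = 3 + 8·x + 7·x^2 (mod 11).
For each evaluation point α_i, compute m(α_i) mod 11:
  α_1 = 7: Horner steps 7 → 2 → 6, so m(7) = 6.
  α_2 = 9: Horner steps 7 → 5 → 4, so m(9) = 4.
  α_3 = 5: Horner steps 7 → 10 → 9, so m(5) = 9.
  α_4 = 3: Horner steps 7 → 7 → 2, so m(3) = 2.
  α_5 = 4: Horner steps 7 → 3 → 4, so m(4) = 4.
Codeword c = [6, 4, 9, 2, 4] ∈ F_11^5.


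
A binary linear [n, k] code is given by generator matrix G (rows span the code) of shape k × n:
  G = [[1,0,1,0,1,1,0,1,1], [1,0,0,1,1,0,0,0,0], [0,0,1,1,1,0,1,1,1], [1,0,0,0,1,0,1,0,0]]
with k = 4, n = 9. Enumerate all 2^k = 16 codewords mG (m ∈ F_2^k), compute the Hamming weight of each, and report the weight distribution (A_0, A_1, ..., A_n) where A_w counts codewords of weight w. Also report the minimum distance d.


Weight distribution: A_0 = 1, A_2 = 2, A_3 = 4, A_4 = 2, A_5 = 4, A_6 = 2, A_8 = 1. Minimum distance d = 2.

Enumerate all 2^4 = 16 messages m ∈ F_2^4.
For each, compute codeword c = mG in F_2^9, then tally its weight.
  m = 0000 → c = 000000000, weight = 0.
  m = 1000 → c = 101011011, weight = 6.
  m = 0100 → c = 100110000, weight = 3.
  m = 1100 → c = 001101011, weight = 5.
  m = 0010 → c = 001110111, weight = 6.
  m = 1010 → c = 100101100, weight = 4.
  m = 0110 → c = 101000111, weight = 5.
  m = 1110 → c = 000011100, weight = 3.
  m = 0001 → c = 100010100, weight = 3.
  m = 1001 → c = 001001111, weight = 5.
  m = 0101 → c = 000100100, weight = 2.
  m = 1101 → c = 101111111, weight = 8.
  m = 0011 → c = 101100011, weight = 5.
  m = 1011 → c = 000111000, weight = 3.
  m = 0111 → c = 001010011, weight = 4.
  m = 1111 → c = 100001000, weight = 2.
Tally weights:
  weight 0: 1 codewords.
  weight 2: 2 codewords.
  weight 3: 4 codewords.
  weight 4: 2 codewords.
  weight 5: 4 codewords.
  weight 6: 2 codewords.
  weight 8: 1 codewords.
Minimum distance d = smallest w > 0 with A_w > 0 = 2.
Sanity: Σ A_w = 16 = 2^4 = 16 ✓.


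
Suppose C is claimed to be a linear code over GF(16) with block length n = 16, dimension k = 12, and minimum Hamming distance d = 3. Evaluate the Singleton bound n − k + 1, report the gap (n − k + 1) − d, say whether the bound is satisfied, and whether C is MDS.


Singleton RHS = n − k + 1 = 5, slack = 2, bound satisfied, not MDS.

Singleton bound: d ≤ n − k + 1.
Here n = 16, k = 12, so n − k + 1 = 5.
Given d = 3, check d ≤ 5: YES.
Slack = (n − k + 1) − d = 2.
The code is NOT MDS (slack = 2 > 0).
Description: the claimed parameters are [16, 12, 3]_16; such a code would be non-MDS.


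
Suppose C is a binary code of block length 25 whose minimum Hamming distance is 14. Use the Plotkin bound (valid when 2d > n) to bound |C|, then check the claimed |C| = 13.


Plotkin bound M ≤ 8; given |C| = 13 > bound (violated).

Check applicability: 2d = 28, n = 25.
2d − n = 3 > 0, so Plotkin applies.
Compute d/(2d−n) = 14/3 ≈ 4.6667.
⌊d/(2d−n)⌋ = 4.
Plotkin bound: M ≤ 2·4 = 8.
Given |C| = 13, check: VIOLATED.
This |C| is above the Plotkin bound, so no binary code with n = 25, d = 14 and 13 codewords exists.


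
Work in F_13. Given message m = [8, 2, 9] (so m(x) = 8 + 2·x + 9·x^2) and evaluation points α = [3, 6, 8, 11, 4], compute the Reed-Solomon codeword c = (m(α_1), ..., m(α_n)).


c = [4, 6, 2, 1, 4]

Message polynomial: m(x) = 8 + 2·x + 9·x^2 (mod 13).
For each evaluation point α_i, compute m(α_i) mod 13:
  α_1 = 3: Horner steps 9 → 3 → 4, so m(3) = 4.
  α_2 = 6: Horner steps 9 → 4 → 6, so m(6) = 6.
  α_3 = 8: Horner steps 9 → 9 → 2, so m(8) = 2.
  α_4 = 11: Horner steps 9 → 10 → 1, so m(11) = 1.
  α_5 = 4: Horner steps 9 → 12 → 4, so m(4) = 4.
Codeword c = [4, 6, 2, 1, 4] ∈ F_13^5.


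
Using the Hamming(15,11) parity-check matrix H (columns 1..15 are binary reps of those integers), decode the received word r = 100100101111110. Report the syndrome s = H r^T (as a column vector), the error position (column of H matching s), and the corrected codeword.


s = (0, 1, 0, 1)^T, error position = 5, corrected codeword c = 100110101111110

Compute s = H r^T mod 2 one row at a time:
  s_1 = 0 + 1 + 1 + 1 + 1 + 1 + 1 + 0 = 6 ≡ 0 (mod 2).
  s_2 = 1 + 0 + 0 + 1 + 1 + 1 + 1 + 0 = 5 ≡ 1 (mod 2).
  s_3 = 0 + 0 + 0 + 1 + 1 + 1 + 1 + 0 = 4 ≡ 0 (mod 2).
  s_4 = 1 + 0 + 0 + 1 + 1 + 1 + 1 + 0 = 5 ≡ 1 (mod 2).
s = (0, 1, 0, 1)^T — this equals column 5 of H (binary 0101), so error is at position 5.
Correct: flip bit 5 of r = 100100101111110 to get c = 100110101111110.


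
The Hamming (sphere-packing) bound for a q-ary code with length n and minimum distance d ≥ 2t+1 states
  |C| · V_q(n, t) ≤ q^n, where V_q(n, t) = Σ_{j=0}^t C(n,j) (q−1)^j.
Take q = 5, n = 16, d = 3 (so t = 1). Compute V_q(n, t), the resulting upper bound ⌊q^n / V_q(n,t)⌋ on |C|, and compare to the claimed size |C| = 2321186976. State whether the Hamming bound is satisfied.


V_q(n, t) = 65, q^n = 152587890625, Hamming bound = 2347506009, |C| = 2321186976 ≤ bound (satisfied).

Step 1: Compute V_q(n, t) = Σ_{j=0}^1 C(n, j) (q−1)^j.
  j = 0: C(16,0)·(4)^0 = 1·1 = 1.
  j = 1: C(16,1)·(4)^1 = 16·4 = 64.
  V_q(n, t) = 1 + 64 = 65.
Step 2: q^n = 5^16 = 152587890625.
Step 3: Hamming bound ⌊q^n / V_q(n,t)⌋ = ⌊152587890625/65⌋ = 2347506009.
Step 4: Compare |C| = 2321186976 to 2347506009: satisfied.
The claimed |C| lies below the Hamming bound.


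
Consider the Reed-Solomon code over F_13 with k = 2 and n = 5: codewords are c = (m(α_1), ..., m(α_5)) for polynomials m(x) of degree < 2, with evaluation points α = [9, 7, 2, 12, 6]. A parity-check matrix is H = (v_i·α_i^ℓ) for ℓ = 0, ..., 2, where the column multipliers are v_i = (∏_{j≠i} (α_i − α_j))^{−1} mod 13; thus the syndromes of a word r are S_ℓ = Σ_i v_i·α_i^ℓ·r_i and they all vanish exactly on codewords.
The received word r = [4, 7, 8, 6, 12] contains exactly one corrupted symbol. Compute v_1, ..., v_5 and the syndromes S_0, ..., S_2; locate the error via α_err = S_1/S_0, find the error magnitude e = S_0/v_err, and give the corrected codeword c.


S = (6, 10, 8), error at position 5, error magnitude e = 10, c = [4, 7, 8, 6, 2].

Step 1: column multipliers v_i = (∏_{j≠i}(α_i − α_j))^{−1} mod 13.
  i = 1 (α = 9): (9−7)(9−2)(9−12)(9−6) = 2·7·(−3)·3 = −126 ≡ 4, so v_1 = 4^{−1} = 10 (mod 13).
  i = 2 (α = 7): (7−9)(7−2)(7−12)(7−6) = (−2)·5·(−5)·1 = 50 ≡ 11, so v_2 = 11^{−1} = 6 (mod 13).
  i = 3 (α = 2): (2−9)(2−7)(2−12)(2−6) = (−7)·(−5)·(−10)·(−4) = 1400 ≡ 9, so v_3 = 9^{−1} = 3 (mod 13).
  i = 4 (α = 12): (12−9)(12−7)(12−2)(12−6) = 3·5·10·6 = 900 ≡ 3, so v_4 = 3^{−1} = 9 (mod 13).
  i = 5 (α = 6): (6−9)(6−7)(6−2)(6−12) = (−3)·(−1)·4·(−6) = −72 ≡ 6, so v_5 = 6^{−1} = 11 (mod 13).
  v = [10, 6, 3, 9, 11].
Step 2: syndromes of r = [4, 7, 8, 6, 12] (all sums mod 13).
  S_0 = Σ v_i r_i = 10·4 + 6·7 + 3·8 + 9·6 + 11·12 = 292 ≡ 6.
  S_1 = Σ v_i α_i r_i = 10·9·4 + 6·7·7 + 3·2·8 + 9·12·6 + 11·6·12 = 2142 ≡ 10.
  α_i^2 mod 13 = [3, 10, 4, 1, 10].
  S_2 = Σ v_i α_i^2 r_i = 10·3·4 + 6·10·7 + 3·4·8 + 9·1·6 + 11·10·12 = 2010 ≡ 8.
  S = (6, 10, 8) ≠ 0, so r is not a codeword (an error is present).
Step 3: locate the error. For a single error e at position i, S_ℓ = v_i·e·α_i^ℓ, so α_err = S_1/S_0.
  S_0^{−1} = 6^{−1} = 11 (mod 13), so α_err = 10·11 = 110 ≡ 6 = α_5. Error position i = 5.
  Consistency check: S_2/S_1 = 8·4 = 32 ≡ 6 = α_err ✓ (single-error assumption holds).
Step 4: error magnitude e = S_0/v_5 = S_0·∏_{j≠5}(α_5 − α_j) = 6·6 = 36 ≡ 10 (mod 13).
Step 5: correct position 5: c_5 = r_5 − e = 12 − 10 ≡ 2 (mod 13). Hence c = [4, 7, 8, 6, 2].
  Check: interpolating c through the α_i gives m(x) = 11 + 5·x (degree < 2) with m(α_i) = c_i for every i, so c is indeed a codeword.


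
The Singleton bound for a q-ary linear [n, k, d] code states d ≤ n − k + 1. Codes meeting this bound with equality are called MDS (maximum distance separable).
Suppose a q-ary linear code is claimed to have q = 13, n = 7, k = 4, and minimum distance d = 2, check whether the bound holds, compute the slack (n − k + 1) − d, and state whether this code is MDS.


Singleton RHS = n − k + 1 = 4, slack = 2, bound satisfied, not MDS.

Singleton bound: d ≤ n − k + 1.
Here n = 7, k = 4, so n − k + 1 = 4.
Given d = 2, check d ≤ 4: YES.
Slack = (n − k + 1) − d = 2.
The code is NOT MDS (slack = 2 > 0).
Description: the claimed parameters are [7, 4, 2]_13; such a code would be non-MDS.


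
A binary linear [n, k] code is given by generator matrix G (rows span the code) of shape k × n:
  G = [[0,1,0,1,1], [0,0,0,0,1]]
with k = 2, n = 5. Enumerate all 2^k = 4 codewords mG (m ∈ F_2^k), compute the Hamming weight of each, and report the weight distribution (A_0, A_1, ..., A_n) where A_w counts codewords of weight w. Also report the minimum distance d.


Weight distribution: A_0 = 1, A_1 = 1, A_2 = 1, A_3 = 1. Minimum distance d = 1.

Enumerate all 2^2 = 4 messages m ∈ F_2^2.
For each, compute codeword c = mG in F_2^5, then tally its weight.
  m = 00 → c = 00000, weight = 0.
  m = 10 → c = 01011, weight = 3.
  m = 01 → c = 00001, weight = 1.
  m = 11 → c = 01010, weight = 2.
Tally weights:
  weight 0: 1 codewords.
  weight 1: 1 codewords.
  weight 2: 1 codewords.
  weight 3: 1 codewords.
Minimum distance d = smallest w > 0 with A_w > 0 = 1.
Sanity: Σ A_w = 4 = 2^2 = 4 ✓.


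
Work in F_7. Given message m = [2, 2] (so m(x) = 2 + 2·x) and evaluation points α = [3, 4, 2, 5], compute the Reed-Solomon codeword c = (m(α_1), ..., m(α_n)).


c = [1, 3, 6, 5]

Message polynomial: m(x) = 2 + 2·x (mod 7).
For each evaluation point α_i, compute m(α_i) mod 7:
  α_1 = 3: Horner steps 2 → 1, so m(3) = 1.
  α_2 = 4: Horner steps 2 → 3, so m(4) = 3.
  α_3 = 2: Horner steps 2 → 6, so m(2) = 6.
  α_4 = 5: Horner steps 2 → 5, so m(5) = 5.
Codeword c = [1, 3, 6, 5] ∈ F_7^4.


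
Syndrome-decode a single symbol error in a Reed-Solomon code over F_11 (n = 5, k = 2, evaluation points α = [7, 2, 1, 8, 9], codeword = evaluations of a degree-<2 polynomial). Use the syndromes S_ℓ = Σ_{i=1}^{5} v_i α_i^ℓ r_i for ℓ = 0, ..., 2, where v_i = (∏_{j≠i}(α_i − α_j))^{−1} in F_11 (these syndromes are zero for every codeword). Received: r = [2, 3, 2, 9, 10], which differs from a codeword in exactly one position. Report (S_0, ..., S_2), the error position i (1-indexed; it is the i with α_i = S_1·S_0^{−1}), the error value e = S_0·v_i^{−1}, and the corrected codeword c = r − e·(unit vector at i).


S = (1, 7, 5), error at position 1, error magnitude e = 5, c = [8, 3, 2, 9, 10].

Step 1: column multipliers v_i = (∏_{j≠i}(α_i − α_j))^{−1} mod 11.
  i = 1 (α = 7): (7−2)(7−1)(7−8)(7−9) = 5·6·(−1)·(−2) = 60 ≡ 5, so v_1 = 5^{−1} = 9 (mod 11).
  i = 2 (α = 2): (2−7)(2−1)(2−8)(2−9) = (−5)·1·(−6)·(−7) = −210 ≡ 10, so v_2 = 10^{−1} = 10 (mod 11).
  i = 3 (α = 1): (1−7)(1−2)(1−8)(1−9) = (−6)·(−1)·(−7)·(−8) = 336 ≡ 6, so v_3 = 6^{−1} = 2 (mod 11).
  i = 4 (α = 8): (8−7)(8−2)(8−1)(8−9) = 1·6·7·(−1) = −42 ≡ 2, so v_4 = 2^{−1} = 6 (mod 11).
  i = 5 (α = 9): (9−7)(9−2)(9−1)(9−8) = 2·7·8·1 = 112 ≡ 2, so v_5 = 2^{−1} = 6 (mod 11).
  v = [9, 10, 2, 6, 6].
Step 2: syndromes of r = [2, 3, 2, 9, 10] (all sums mod 11).
  S_0 = Σ v_i r_i = 9·2 + 10·3 + 2·2 + 6·9 + 6·10 = 166 ≡ 1.
  S_1 = Σ v_i α_i r_i = 9·7·2 + 10·2·3 + 2·1·2 + 6·8·9 + 6·9·10 = 1162 ≡ 7.
  α_i^2 mod 11 = [5, 4, 1, 9, 4].
  S_2 = Σ v_i α_i^2 r_i = 9·5·2 + 10·4·3 + 2·1·2 + 6·9·9 + 6·4·10 = 940 ≡ 5.
  S = (1, 7, 5) ≠ 0, so r is not a codeword (an error is present).
Step 3: locate the error. For a single error e at position i, S_ℓ = v_i·e·α_i^ℓ, so α_err = S_1/S_0.
  S_0^{−1} = 1^{−1} = 1 (mod 11), so α_err = 7·1 = 7 ≡ 7 = α_1. Error position i = 1.
  Consistency check: S_2/S_1 = 5·8 = 40 ≡ 7 = α_err ✓ (single-error assumption holds).
Step 4: error magnitude e = S_0/v_1 = S_0·∏_{j≠1}(α_1 − α_j) = 1·5 = 5 ≡ 5 (mod 11).
Step 5: correct position 1: c_1 = r_1 − e = 2 − 5 ≡ 8 (mod 11). Hence c = [8, 3, 2, 9, 10].
  Check: interpolating c through the α_i gives m(x) = 1 + 1·x (degree < 2) with m(α_i) = c_i for every i, so c is indeed a codeword.


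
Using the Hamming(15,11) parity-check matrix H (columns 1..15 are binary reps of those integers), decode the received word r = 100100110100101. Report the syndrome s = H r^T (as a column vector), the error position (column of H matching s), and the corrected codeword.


s = (0, 0, 1, 0)^T, error position = 2, corrected codeword c = 110100110100101

Compute s = H r^T mod 2 one row at a time:
  s_1 = 1 + 0 + 1 + 0 + 0 + 1 + 0 + 1 = 4 ≡ 0 (mod 2).
  s_2 = 1 + 0 + 0 + 1 + 0 + 1 + 0 + 1 = 4 ≡ 0 (mod 2).
  s_3 = 0 + 0 + 0 + 1 + 1 + 0 + 0 + 1 = 3 ≡ 1 (mod 2).
  s_4 = 1 + 0 + 0 + 1 + 0 + 0 + 1 + 1 = 4 ≡ 0 (mod 2).
s = (0, 0, 1, 0)^T — this equals column 2 of H (binary 0010), so error is at position 2.
Correct: flip bit 2 of r = 100100110100101 to get c = 110100110100101.


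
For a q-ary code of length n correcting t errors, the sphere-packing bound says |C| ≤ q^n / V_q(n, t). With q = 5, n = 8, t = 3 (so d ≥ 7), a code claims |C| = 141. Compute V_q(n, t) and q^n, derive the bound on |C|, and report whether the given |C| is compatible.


V_q(n, t) = 4065, q^n = 390625, Hamming bound = 96, |C| = 141 > bound (violated).

Step 1: Compute V_q(n, t) = Σ_{j=0}^3 C(n, j) (q−1)^j.
  j = 0: C(8,0)·(4)^0 = 1·1 = 1.
  j = 1: C(8,1)·(4)^1 = 8·4 = 32.
  j = 2: C(8,2)·(4)^2 = 28·16 = 448.
  j = 3: C(8,3)·(4)^3 = 56·64 = 3584.
  V_q(n, t) = 1 + 32 + 448 + 3584 = 4065.
Step 2: q^n = 5^8 = 390625.
Step 3: Hamming bound ⌊q^n / V_q(n,t)⌋ = ⌊390625/4065⌋ = 96.
Step 4: Compare |C| = 141 to 96: violated.
The claimed |C| lies above the Hamming bound, so no 5-ary code of length 8 with d ≥ 7 can have 141 codewords.


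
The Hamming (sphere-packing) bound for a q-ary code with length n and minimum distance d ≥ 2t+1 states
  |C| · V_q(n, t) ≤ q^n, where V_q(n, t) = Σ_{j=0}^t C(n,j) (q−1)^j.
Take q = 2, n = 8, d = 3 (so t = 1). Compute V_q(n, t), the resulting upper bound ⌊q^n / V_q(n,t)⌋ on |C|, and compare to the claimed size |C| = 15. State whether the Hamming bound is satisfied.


V_q(n, t) = 9, q^n = 256, Hamming bound = 28, |C| = 15 ≤ bound (satisfied).

Step 1: Compute V_q(n, t) = Σ_{j=0}^1 C(n, j) (q−1)^j.
  j = 0: C(8,0)·(1)^0 = 1·1 = 1.
  j = 1: C(8,1)·(1)^1 = 8·1 = 8.
  V_q(n, t) = 1 + 8 = 9.
Step 2: q^n = 2^8 = 256.
Step 3: Hamming bound ⌊q^n / V_q(n,t)⌋ = ⌊256/9⌋ = 28.
Step 4: Compare |C| = 15 to 28: satisfied.
The claimed |C| lies below the Hamming bound.


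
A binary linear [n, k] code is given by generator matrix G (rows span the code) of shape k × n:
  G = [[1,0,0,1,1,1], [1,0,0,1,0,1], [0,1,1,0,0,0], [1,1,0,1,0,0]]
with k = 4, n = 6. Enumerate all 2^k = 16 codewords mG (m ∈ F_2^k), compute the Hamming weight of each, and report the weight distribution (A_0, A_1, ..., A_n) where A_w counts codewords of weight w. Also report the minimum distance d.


Weight distribution: A_0 = 1, A_1 = 1, A_2 = 3, A_3 = 6, A_4 = 3, A_5 = 1, A_6 = 1. Minimum distance d = 1.

Enumerate all 2^4 = 16 messages m ∈ F_2^4.
For each, compute codeword c = mG in F_2^6, then tally its weight.
  m = 0000 → c = 000000, weight = 0.
  m = 1000 → c = 100111, weight = 4.
  m = 0100 → c = 100101, weight = 3.
  m = 1100 → c = 000010, weight = 1.
  m = 0010 → c = 011000, weight = 2.
  m = 1010 → c = 111111, weight = 6.
  m = 0110 → c = 111101, weight = 5.
  m = 1110 → c = 011010, weight = 3.
  m = 0001 → c = 110100, weight = 3.
  m = 1001 → c = 010011, weight = 3.
  m = 0101 → c = 010001, weight = 2.
  m = 1101 → c = 110110, weight = 4.
  m = 0011 → c = 101100, weight = 3.
  m = 1011 → c = 001011, weight = 3.
  m = 0111 → c = 001001, weight = 2.
  m = 1111 → c = 101110, weight = 4.
Tally weights:
  weight 0: 1 codewords.
  weight 1: 1 codewords.
  weight 2: 3 codewords.
  weight 3: 6 codewords.
  weight 4: 3 codewords.
  weight 5: 1 codewords.
  weight 6: 1 codewords.
Minimum distance d = smallest w > 0 with A_w > 0 = 1.
Sanity: Σ A_w = 16 = 2^4 = 16 ✓.


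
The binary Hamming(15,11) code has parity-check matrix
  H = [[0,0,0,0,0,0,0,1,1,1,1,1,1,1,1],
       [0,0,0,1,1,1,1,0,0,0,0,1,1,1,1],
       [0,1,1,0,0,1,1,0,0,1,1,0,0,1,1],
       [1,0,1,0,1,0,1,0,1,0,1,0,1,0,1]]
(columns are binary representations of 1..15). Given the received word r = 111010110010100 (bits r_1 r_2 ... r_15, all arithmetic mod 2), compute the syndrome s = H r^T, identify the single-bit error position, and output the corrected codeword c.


s = (1, 1, 0, 0)^T, error position = 12, corrected codeword c = 111010110011100

Compute s = H r^T mod 2 one row at a time:
  s_1 = 1 + 0 + 0 + 1 + 0 + 1 + 0 + 0 = 3 ≡ 1 (mod 2).
  s_2 = 0 + 1 + 0 + 1 + 0 + 1 + 0 + 0 = 3 ≡ 1 (mod 2).
  s_3 = 1 + 1 + 0 + 1 + 0 + 1 + 0 + 0 = 4 ≡ 0 (mod 2).
  s_4 = 1 + 1 + 1 + 1 + 0 + 1 + 1 + 0 = 6 ≡ 0 (mod 2).
s = (1, 1, 0, 0)^T — this equals column 12 of H (binary 1100), so error is at position 12.
Correct: flip bit 12 of r = 111010110010100 to get c = 111010110011100.


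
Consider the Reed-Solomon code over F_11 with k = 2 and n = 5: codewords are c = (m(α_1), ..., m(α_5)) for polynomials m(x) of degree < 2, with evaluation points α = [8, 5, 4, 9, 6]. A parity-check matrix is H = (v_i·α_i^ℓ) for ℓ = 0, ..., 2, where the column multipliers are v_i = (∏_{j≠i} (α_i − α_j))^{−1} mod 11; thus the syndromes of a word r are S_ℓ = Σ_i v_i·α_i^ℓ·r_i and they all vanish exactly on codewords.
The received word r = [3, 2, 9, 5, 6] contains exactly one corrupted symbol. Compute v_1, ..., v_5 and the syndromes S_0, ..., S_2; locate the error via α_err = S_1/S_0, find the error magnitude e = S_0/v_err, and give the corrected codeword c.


S = (4, 3, 5), error at position 4, error magnitude e = 9, c = [3, 2, 9, 7, 6].

Step 1: column multipliers v_i = (∏_{j≠i}(α_i − α_j))^{−1} mod 11.
  i = 1 (α = 8): (8−5)(8−4)(8−9)(8−6) = 3·4·(−1)·2 = −24 ≡ 9, so v_1 = 9^{−1} = 5 (mod 11).
  i = 2 (α = 5): (5−8)(5−4)(5−9)(5−6) = (−3)·1·(−4)·(−1) = −12 ≡ 10, so v_2 = 10^{−1} = 10 (mod 11).
  i = 3 (α = 4): (4−8)(4−5)(4−9)(4−6) = (−4)·(−1)·(−5)·(−2) = 40 ≡ 7, so v_3 = 7^{−1} = 8 (mod 11).
  i = 4 (α = 9): (9−8)(9−5)(9−4)(9−6) = 1·4·5·3 = 60 ≡ 5, so v_4 = 5^{−1} = 9 (mod 11).
  i = 5 (α = 6): (6−8)(6−5)(6−4)(6−9) = (−2)·1·2·(−3) = 12 ≡ 1, so v_5 = 1^{−1} = 1 (mod 11).
  v = [5, 10, 8, 9, 1].
Step 2: syndromes of r = [3, 2, 9, 5, 6] (all sums mod 11).
  S_0 = Σ v_i r_i = 5·3 + 10·2 + 8·9 + 9·5 + 1·6 = 158 ≡ 4.
  S_1 = Σ v_i α_i r_i = 5·8·3 + 10·5·2 + 8·4·9 + 9·9·5 + 1·6·6 = 949 ≡ 3.
  α_i^2 mod 11 = [9, 3, 5, 4, 3].
  S_2 = Σ v_i α_i^2 r_i = 5·9·3 + 10·3·2 + 8·5·9 + 9·4·5 + 1·3·6 = 753 ≡ 5.
  S = (4, 3, 5) ≠ 0, so r is not a codeword (an error is present).
Step 3: locate the error. For a single error e at position i, S_ℓ = v_i·e·α_i^ℓ, so α_err = S_1/S_0.
  S_0^{−1} = 4^{−1} = 3 (mod 11), so α_err = 3·3 = 9 ≡ 9 = α_4. Error position i = 4.
  Consistency check: S_2/S_1 = 5·4 = 20 ≡ 9 = α_err ✓ (single-error assumption holds).
Step 4: error magnitude e = S_0/v_4 = S_0·∏_{j≠4}(α_4 − α_j) = 4·5 = 20 ≡ 9 (mod 11).
Step 5: correct position 4: c_4 = r_4 − e = 5 − 9 ≡ 7 (mod 11). Hence c = [3, 2, 9, 7, 6].
  Check: interpolating c through the α_i gives m(x) = 4 + 4·x (degree < 2) with m(α_i) = c_i for every i, so c is indeed a codeword.


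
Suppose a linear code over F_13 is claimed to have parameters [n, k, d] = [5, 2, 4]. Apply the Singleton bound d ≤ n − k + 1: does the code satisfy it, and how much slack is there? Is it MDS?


Singleton RHS = n − k + 1 = 4, slack = 0, bound satisfied, MDS.

Singleton bound: d ≤ n − k + 1.
Here n = 5, k = 2, so n − k + 1 = 4.
Given d = 4, check d ≤ 4: YES.
Slack = (n − k + 1) − d = 0.
The code is MDS (slack = 0).
Description: the claimed parameters are [5, 2, 4]_13; such a code would be MDS (meets Singleton bound).


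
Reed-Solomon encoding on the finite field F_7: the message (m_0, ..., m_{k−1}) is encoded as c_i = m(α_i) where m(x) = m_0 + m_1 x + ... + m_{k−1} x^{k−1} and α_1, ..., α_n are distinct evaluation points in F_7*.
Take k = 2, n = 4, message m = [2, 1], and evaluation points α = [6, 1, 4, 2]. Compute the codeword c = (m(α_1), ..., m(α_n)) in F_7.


c = [1, 3, 6, 4]

Message polynomial: m(x) = 2 + 1·x (mod 7).
For each evaluation point α_i, compute m(α_i) mod 7:
  α_1 = 6: Horner steps 1 → 1, so m(6) = 1.
  α_2 = 1: Horner steps 1 → 3, so m(1) = 3.
  α_3 = 4: Horner steps 1 → 6, so m(4) = 6.
  α_4 = 2: Horner steps 1 → 4, so m(2) = 4.
Codeword c = [1, 3, 6, 4] ∈ F_7^4.


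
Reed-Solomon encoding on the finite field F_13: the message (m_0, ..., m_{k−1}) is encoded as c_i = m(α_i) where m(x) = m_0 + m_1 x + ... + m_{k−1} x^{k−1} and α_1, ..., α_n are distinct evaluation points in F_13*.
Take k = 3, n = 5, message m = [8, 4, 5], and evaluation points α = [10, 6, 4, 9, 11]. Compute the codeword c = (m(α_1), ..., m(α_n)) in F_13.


c = [2, 4, 0, 7, 7]

Message polynomial: m(x) = 8 + 4·x + 5·x^2 (mod 13).
For each evaluation point α_i, compute m(α_i) mod 13:
  α_1 = 10: Horner steps 5 → 2 → 2, so m(10) = 2.
  α_2 = 6: Horner steps 5 → 8 → 4, so m(6) = 4.
  α_3 = 4: Horner steps 5 → 11 → 0, so m(4) = 0.
  α_4 = 9: Horner steps 5 → 10 → 7, so m(9) = 7.
  α_5 = 11: Horner steps 5 → 7 → 7, so m(11) = 7.
Codeword c = [2, 4, 0, 7, 7] ∈ F_13^5.


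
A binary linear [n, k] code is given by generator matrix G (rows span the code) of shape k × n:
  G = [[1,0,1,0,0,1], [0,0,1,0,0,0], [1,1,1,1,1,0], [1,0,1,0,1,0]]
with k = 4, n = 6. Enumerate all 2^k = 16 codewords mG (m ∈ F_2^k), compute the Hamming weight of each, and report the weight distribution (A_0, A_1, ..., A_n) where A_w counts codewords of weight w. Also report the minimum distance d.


Weight distribution: A_0 = 1, A_1 = 1, A_2 = 4, A_3 = 4, A_4 = 3, A_5 = 3. Minimum distance d = 1.

Enumerate all 2^4 = 16 messages m ∈ F_2^4.
For each, compute codeword c = mG in F_2^6, then tally its weight.
  m = 0000 → c = 000000, weight = 0.
  m = 1000 → c = 101001, weight = 3.
  m = 0100 → c = 001000, weight = 1.
  m = 1100 → c = 100001, weight = 2.
  m = 0010 → c = 111110, weight = 5.
  m = 1010 → c = 010111, weight = 4.
  m = 0110 → c = 110110, weight = 4.
  m = 1110 → c = 011111, weight = 5.
  m = 0001 → c = 101010, weight = 3.
  m = 1001 → c = 000011, weight = 2.
  m = 0101 → c = 100010, weight = 2.
  m = 1101 → c = 001011, weight = 3.
  m = 0011 → c = 010100, weight = 2.
  m = 1011 → c = 111101, weight = 5.
  m = 0111 → c = 011100, weight = 3.
  m = 1111 → c = 110101, weight = 4.
Tally weights:
  weight 0: 1 codewords.
  weight 1: 1 codewords.
  weight 2: 4 codewords.
  weight 3: 4 codewords.
  weight 4: 3 codewords.
  weight 5: 3 codewords.
Minimum distance d = smallest w > 0 with A_w > 0 = 1.
Sanity: Σ A_w = 16 = 2^4 = 16 ✓.


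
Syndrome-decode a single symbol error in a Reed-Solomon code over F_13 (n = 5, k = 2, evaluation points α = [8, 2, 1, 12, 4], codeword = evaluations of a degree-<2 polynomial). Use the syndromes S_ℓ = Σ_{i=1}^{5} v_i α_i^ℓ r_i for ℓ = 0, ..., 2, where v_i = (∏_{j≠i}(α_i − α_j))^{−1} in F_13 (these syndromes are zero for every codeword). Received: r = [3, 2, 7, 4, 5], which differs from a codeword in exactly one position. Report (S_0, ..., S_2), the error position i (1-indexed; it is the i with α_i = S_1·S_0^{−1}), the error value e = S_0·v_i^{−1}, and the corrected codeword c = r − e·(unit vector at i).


S = (11, 10, 2), error at position 1, error magnitude e = 5, c = [11, 2, 7, 4, 5].

Step 1: column multipliers v_i = (∏_{j≠i}(α_i − α_j))^{−1} mod 13.
  i = 1 (α = 8): (8−2)(8−1)(8−12)(8−4) = 6·7·(−4)·4 = −672 ≡ 4, so v_1 = 4^{−1} = 10 (mod 13).
  i = 2 (α = 2): (2−8)(2−1)(2−12)(2−4) = (−6)·1·(−10)·(−2) = −120 ≡ 10, so v_2 = 10^{−1} = 4 (mod 13).
  i = 3 (α = 1): (1−8)(1−2)(1−12)(1−4) = (−7)·(−1)·(−11)·(−3) = 231 ≡ 10, so v_3 = 10^{−1} = 4 (mod 13).
  i = 4 (α = 12): (12−8)(12−2)(12−1)(12−4) = 4·10·11·8 = 3520 ≡ 10, so v_4 = 10^{−1} = 4 (mod 13).
  i = 5 (α = 4): (4−8)(4−2)(4−1)(4−12) = (−4)·2·3·(−8) = 192 ≡ 10, so v_5 = 10^{−1} = 4 (mod 13).
  v = [10, 4, 4, 4, 4].
Step 2: syndromes of r = [3, 2, 7, 4, 5] (all sums mod 13).
  S_0 = Σ v_i r_i = 10·3 + 4·2 + 4·7 + 4·4 + 4·5 = 102 ≡ 11.
  S_1 = Σ v_i α_i r_i = 10·8·3 + 4·2·2 + 4·1·7 + 4·12·4 + 4·4·5 = 556 ≡ 10.
  α_i^2 mod 13 = [12, 4, 1, 1, 3].
  S_2 = Σ v_i α_i^2 r_i = 10·12·3 + 4·4·2 + 4·1·7 + 4·1·4 + 4·3·5 = 496 ≡ 2.
  S = (11, 10, 2) ≠ 0, so r is not a codeword (an error is present).
Step 3: locate the error. For a single error e at position i, S_ℓ = v_i·e·α_i^ℓ, so α_err = S_1/S_0.
  S_0^{−1} = 11^{−1} = 6 (mod 13), so α_err = 10·6 = 60 ≡ 8 = α_1. Error position i = 1.
  Consistency check: S_2/S_1 = 2·4 = 8 ≡ 8 = α_err ✓ (single-error assumption holds).
Step 4: error magnitude e = S_0/v_1 = S_0·∏_{j≠1}(α_1 − α_j) = 11·4 = 44 ≡ 5 (mod 13).
Step 5: correct position 1: c_1 = r_1 − e = 3 − 5 ≡ 11 (mod 13). Hence c = [11, 2, 7, 4, 5].
  Check: interpolating c through the α_i gives m(x) = 12 + 8·x (degree < 2) with m(α_i) = c_i for every i, so c is indeed a codeword.


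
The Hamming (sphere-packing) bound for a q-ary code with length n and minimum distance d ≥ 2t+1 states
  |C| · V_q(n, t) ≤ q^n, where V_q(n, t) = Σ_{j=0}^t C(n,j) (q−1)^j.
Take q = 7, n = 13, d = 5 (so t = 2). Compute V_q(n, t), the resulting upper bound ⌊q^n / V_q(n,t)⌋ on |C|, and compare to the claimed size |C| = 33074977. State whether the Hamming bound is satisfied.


V_q(n, t) = 2887, q^n = 96889010407, Hamming bound = 33560446, |C| = 33074977 ≤ bound (satisfied).

Step 1: Compute V_q(n, t) = Σ_{j=0}^2 C(n, j) (q−1)^j.
  j = 0: C(13,0)·(6)^0 = 1·1 = 1.
  j = 1: C(13,1)·(6)^1 = 13·6 = 78.
  j = 2: C(13,2)·(6)^2 = 78·36 = 2808.
  V_q(n, t) = 1 + 78 + 2808 = 2887.
Step 2: q^n = 7^13 = 96889010407.
Step 3: Hamming bound ⌊q^n / V_q(n,t)⌋ = ⌊96889010407/2887⌋ = 33560446.
Step 4: Compare |C| = 33074977 to 33560446: satisfied.
The claimed |C| lies below the Hamming bound.


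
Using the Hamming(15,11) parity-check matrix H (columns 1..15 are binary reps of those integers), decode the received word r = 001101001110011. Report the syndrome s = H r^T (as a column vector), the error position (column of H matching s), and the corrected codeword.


s = (1, 0, 0, 0)^T, error position = 8, corrected codeword c = 001101011110011

Compute s = H r^T mod 2 one row at a time:
  s_1 = 0 + 1 + 1 + 1 + 0 + 0 + 1 + 1 = 5 ≡ 1 (mod 2).
  s_2 = 1 + 0 + 1 + 0 + 0 + 0 + 1 + 1 = 4 ≡ 0 (mod 2).
  s_3 = 0 + 1 + 1 + 0 + 1 + 1 + 1 + 1 = 6 ≡ 0 (mod 2).
  s_4 = 0 + 1 + 0 + 0 + 1 + 1 + 0 + 1 = 4 ≡ 0 (mod 2).
s = (1, 0, 0, 0)^T — this equals column 8 of H (binary 1000), so error is at position 8.
Correct: flip bit 8 of r = 001101001110011 to get c = 001101011110011.


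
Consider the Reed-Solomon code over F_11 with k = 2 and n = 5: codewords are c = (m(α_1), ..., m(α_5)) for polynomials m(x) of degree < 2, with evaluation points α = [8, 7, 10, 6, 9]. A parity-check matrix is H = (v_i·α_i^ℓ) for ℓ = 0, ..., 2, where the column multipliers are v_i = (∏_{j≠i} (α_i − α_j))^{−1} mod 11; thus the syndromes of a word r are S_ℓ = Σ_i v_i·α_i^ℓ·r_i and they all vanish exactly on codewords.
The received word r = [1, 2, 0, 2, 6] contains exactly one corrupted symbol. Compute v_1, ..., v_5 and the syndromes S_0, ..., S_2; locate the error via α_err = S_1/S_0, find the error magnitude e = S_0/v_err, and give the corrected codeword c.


S = (10, 4, 6), error at position 2, error magnitude e = 6, c = [1, 7, 0, 2, 6].

Step 1: column multipliers v_i = (∏_{j≠i}(α_i − α_j))^{−1} mod 11.
  i = 1 (α = 8): (8−7)(8−10)(8−6)(8−9) = 1·(−2)·2·(−1) = 4 ≡ 4, so v_1 = 4^{−1} = 3 (mod 11).
  i = 2 (α = 7): (7−8)(7−10)(7−6)(7−9) = (−1)·(−3)·1·(−2) = −6 ≡ 5, so v_2 = 5^{−1} = 9 (mod 11).
  i = 3 (α = 10): (10−8)(10−7)(10−6)(10−9) = 2·3·4·1 = 24 ≡ 2, so v_3 = 2^{−1} = 6 (mod 11).
  i = 4 (α = 6): (6−8)(6−7)(6−10)(6−9) = (−2)·(−1)·(−4)·(−3) = 24 ≡ 2, so v_4 = 2^{−1} = 6 (mod 11).
  i = 5 (α = 9): (9−8)(9−7)(9−10)(9−6) = 1·2·(−1)·3 = −6 ≡ 5, so v_5 = 5^{−1} = 9 (mod 11).
  v = [3, 9, 6, 6, 9].
Step 2: syndromes of r = [1, 2, 0, 2, 6] (all sums mod 11).
  S_0 = Σ v_i r_i = 3·1 + 9·2 + 6·0 + 6·2 + 9·6 = 87 ≡ 10.
  S_1 = Σ v_i α_i r_i = 3·8·1 + 9·7·2 + 6·10·0 + 6·6·2 + 9·9·6 = 708 ≡ 4.
  α_i^2 mod 11 = [9, 5, 1, 3, 4].
  S_2 = Σ v_i α_i^2 r_i = 3·9·1 + 9·5·2 + 6·1·0 + 6·3·2 + 9·4·6 = 369 ≡ 6.
  S = (10, 4, 6) ≠ 0, so r is not a codeword (an error is present).
Step 3: locate the error. For a single error e at position i, S_ℓ = v_i·e·α_i^ℓ, so α_err = S_1/S_0.
  S_0^{−1} = 10^{−1} = 10 (mod 11), so α_err = 4·10 = 40 ≡ 7 = α_2. Error position i = 2.
  Consistency check: S_2/S_1 = 6·3 = 18 ≡ 7 = α_err ✓ (single-error assumption holds).
Step 4: error magnitude e = S_0/v_2 = S_0·∏_{j≠2}(α_2 − α_j) = 10·5 = 50 ≡ 6 (mod 11).
Step 5: correct position 2: c_2 = r_2 − e = 2 − 6 ≡ 7 (mod 11). Hence c = [1, 7, 0, 2, 6].
  Check: interpolating c through the α_i gives m(x) = 5 + 5·x (degree < 2) with m(α_i) = c_i for every i, so c is indeed a codeword.


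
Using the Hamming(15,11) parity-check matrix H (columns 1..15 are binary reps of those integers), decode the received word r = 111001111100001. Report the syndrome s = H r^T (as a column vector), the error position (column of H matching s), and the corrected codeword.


s = (0, 1, 0, 1)^T, error position = 5, corrected codeword c = 111011111100001

Compute s = H r^T mod 2 one row at a time:
  s_1 = 1 + 1 + 1 + 0 + 0 + 0 + 0 + 1 = 4 ≡ 0 (mod 2).
  s_2 = 0 + 0 + 1 + 1 + 0 + 0 + 0 + 1 = 3 ≡ 1 (mod 2).
  s_3 = 1 + 1 + 1 + 1 + 1 + 0 + 0 + 1 = 6 ≡ 0 (mod 2).
  s_4 = 1 + 1 + 0 + 1 + 1 + 0 + 0 + 1 = 5 ≡ 1 (mod 2).
s = (0, 1, 0, 1)^T — this equals column 5 of H (binary 0101), so error is at position 5.
Correct: flip bit 5 of r = 111001111100001 to get c = 111011111100001.
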